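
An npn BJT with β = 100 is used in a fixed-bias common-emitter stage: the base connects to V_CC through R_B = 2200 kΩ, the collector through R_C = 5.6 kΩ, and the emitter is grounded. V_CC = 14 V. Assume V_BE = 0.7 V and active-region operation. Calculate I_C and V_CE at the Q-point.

Base loop: V_CC = I_B·R_B + V_BE, so I_B = (14 − 0.7)/2200 kΩ = 0.00605 mA.
In the active region I_C = β·I_B = 100 × 0.00605 = 0.605 mA.
Collector loop: V_CE = V_CC − I_C·R_C = 14 − 0.605×5.6 = 10.6 V.
Since V_CE = 10.6 V > V_CE(sat) ≈ 0.2 V, the transistor is in the active region as assumed.

I_C ≈ 0.6 mA, V_CE ≈ 11 V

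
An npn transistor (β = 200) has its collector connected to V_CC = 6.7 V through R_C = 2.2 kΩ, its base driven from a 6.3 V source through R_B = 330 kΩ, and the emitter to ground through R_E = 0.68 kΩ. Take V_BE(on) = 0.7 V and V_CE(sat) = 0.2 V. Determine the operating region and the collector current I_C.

Assume active: I_B = (6.3 − 0.7)/(330 + 201×0.68) = 0.012 mA, I_C = β·I_B = 2.4 mA.
Then V_CE = 6.7 − 2.4×2.2 − 2.41×0.68 = -0.22 V < 0.2 V — the active assumption fails.
Re-solve with V_CE = 0.2 V. KCL at the emitter: V_E/R_E = (V_BB−0.7−V_E)/R_B + (V_CC−0.2−V_E)/R_C, giving V_E = 1.54 V.
I_C = (V_CC − 0.2 − V_E)/R_C = (6.5 − 1.54)/2.2 = 2.25 mA.
Check: I_B = (5.6 − 1.54)/330 = 0.0123 mA, and β·I_B = 2.46 mA > I_C, confirming saturation.

saturation; I_C ≈ 2.3 mA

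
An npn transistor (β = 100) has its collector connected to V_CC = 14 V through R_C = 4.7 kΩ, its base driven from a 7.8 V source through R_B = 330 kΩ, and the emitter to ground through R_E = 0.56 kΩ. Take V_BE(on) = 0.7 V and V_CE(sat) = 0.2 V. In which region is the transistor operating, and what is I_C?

Assume active. Base-emitter loop: I_B = (V_BB − V_BE)/(R_B + (β+1)R_E) = (7.8 − 0.7)/(330 + 101×0.56) = 0.0184 mA.
I_C = β·I_B = 100×0.0184 = 1.84 mA.
V_CE = V_CC − I_C·R_C − I_E·R_E = 14 − 1.84×4.7 − 1.86×0.56 = 4.33 V > V_CE(sat), so the active-region assumption holds.

active; I_C ≈ 1.8 mA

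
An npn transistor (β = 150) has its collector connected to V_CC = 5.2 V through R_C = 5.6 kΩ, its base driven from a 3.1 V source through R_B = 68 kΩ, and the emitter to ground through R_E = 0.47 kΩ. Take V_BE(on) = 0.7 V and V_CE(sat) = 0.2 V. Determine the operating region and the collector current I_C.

saturation; I_C ≈ 0.82 mA

Assume active: I_B = (3.1 − 0.7)/(68 + 151×0.47) = 0.0173 mA, I_C = β·I_B = 2.59 mA.
Then V_CE = 5.2 − 2.59×5.6 − 2.61×0.47 = -10.5 V < 0.2 V — the active assumption fails.
Re-solve with V_CE = 0.2 V. KCL at the emitter: V_E/R_E = (V_BB−0.7−V_E)/R_B + (V_CC−0.2−V_E)/R_C, giving V_E = 0.4 V.
I_C = (V_CC − 0.2 − V_E)/R_C = (5 − 0.4)/5.6 = 0.821 mA.
Check: I_B = (2.4 − 0.4)/68 = 0.0294 mA, and β·I_B = 4.41 mA > I_C, confirming saturation.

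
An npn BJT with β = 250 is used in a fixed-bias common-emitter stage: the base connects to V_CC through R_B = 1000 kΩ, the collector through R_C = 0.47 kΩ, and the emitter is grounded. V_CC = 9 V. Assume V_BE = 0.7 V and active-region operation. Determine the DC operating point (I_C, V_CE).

Base loop: V_CC = I_B·R_B + V_BE, so I_B = (9 − 0.7)/1000 kΩ = 0.0083 mA.
In the active region I_C = β·I_B = 250 × 0.0083 = 2.08 mA.
Collector loop: V_CE = V_CC − I_C·R_C = 9 − 2.08×0.47 = 8.02 V.
Since V_CE = 8.02 V > V_CE(sat) ≈ 0.2 V, the transistor is in the active region as assumed.

I_C ≈ 2.1 mA, V_CE ≈ 8 V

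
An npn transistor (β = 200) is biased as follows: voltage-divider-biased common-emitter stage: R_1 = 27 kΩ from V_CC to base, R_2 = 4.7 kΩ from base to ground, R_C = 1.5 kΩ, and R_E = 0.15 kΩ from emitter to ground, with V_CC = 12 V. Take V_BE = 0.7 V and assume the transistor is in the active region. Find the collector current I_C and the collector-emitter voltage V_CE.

Thevenize the base divider: V_Th = V_CC·R_2/(R_1+R_2) = 12×4.7/31.7 = 1.78 V, R_Th = R_1‖R_2 = 4 kΩ.
Base-emitter loop: V_Th = I_B·R_Th + V_BE + (β+1)I_B·R_E, so I_B = (1.78 − 0.7) / (4 + 201×0.15) = 0.0316 mA.
I_C = β·I_B = 200×0.0316 = 6.32 mA, and I_E = (β+1)I_B = 6.35 mA.
V_CE = V_CC − I_C·R_C − I_E·R_E = 12 − 6.32×1.5 − 6.35×0.15 = 1.57 V.
V_CE = 1.57 V > 0.2 V confirms active-region operation.

I_C ≈ 6.3 mA, V_CE ≈ 1.6 V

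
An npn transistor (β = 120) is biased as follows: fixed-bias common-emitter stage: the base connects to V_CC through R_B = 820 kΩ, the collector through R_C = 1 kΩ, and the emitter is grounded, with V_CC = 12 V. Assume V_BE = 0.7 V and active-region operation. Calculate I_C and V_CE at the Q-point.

Base loop: V_CC = I_B·R_B + V_BE, so I_B = (12 − 0.7)/820 kΩ = 0.0138 mA.
In the active region I_C = β·I_B = 120 × 0.0138 = 1.65 mA.
Collector loop: V_CE = V_CC − I_C·R_C = 12 − 1.65×1 = 10.3 V.
Since V_CE = 10.3 V > V_CE(sat) ≈ 0.2 V, the transistor is in the active region as assumed.

I_C ≈ 1.7 mA, V_CE ≈ 10 V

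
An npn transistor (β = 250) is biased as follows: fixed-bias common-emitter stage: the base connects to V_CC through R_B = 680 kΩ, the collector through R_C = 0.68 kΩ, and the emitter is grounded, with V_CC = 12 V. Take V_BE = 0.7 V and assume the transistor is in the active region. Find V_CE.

Base loop: V_CC = I_B·R_B + V_BE, so I_B = (12 − 0.7)/680 kΩ = 0.0166 mA.
In the active region I_C = β·I_B = 250 × 0.0166 = 4.15 mA.
Collector loop: V_CE = V_CC − I_C·R_C = 12 − 4.15×0.68 = 9.17 V.
Since V_CE = 9.17 V > V_CE(sat) ≈ 0.2 V, the transistor is in the active region as assumed.

V_CE ≈ 9.2 V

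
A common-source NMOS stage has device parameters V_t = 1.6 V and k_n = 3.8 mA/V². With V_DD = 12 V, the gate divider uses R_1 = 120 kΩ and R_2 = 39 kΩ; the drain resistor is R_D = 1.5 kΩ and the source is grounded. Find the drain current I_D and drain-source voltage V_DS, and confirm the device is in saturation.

I_D ≈ 3.4 mA, V_DS ≈ 6.9 V

V_G = V_DD·R_2/(R_1+R_2) = 12×39/159 = 2.94 V. With the source grounded, V_GS = V_G = 2.94 V.
Assume saturation: I_D = (k_n/2)(V_GS − V_t)² = (3.8/2)×(2.94 − 1.6)² = 1.9×1.34² = 3.43 mA.
V_DS = V_DD − I_D·R_D = 12 − 3.43×1.5 = 6.86 V.
Saturation requires V_DS ≥ V_GS − V_t = 1.34 V; 6.86 ≥ 1.34 ✓.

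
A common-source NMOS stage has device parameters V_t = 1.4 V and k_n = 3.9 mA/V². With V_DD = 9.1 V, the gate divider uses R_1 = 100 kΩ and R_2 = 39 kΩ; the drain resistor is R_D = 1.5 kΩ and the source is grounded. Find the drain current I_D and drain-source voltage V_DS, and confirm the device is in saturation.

V_G = V_DD·R_2/(R_1+R_2) = 9.1×39/139 = 2.55 V. With the source grounded, V_GS = V_G = 2.55 V.
Assume saturation: I_D = (k_n/2)(V_GS − V_t)² = (3.9/2)×(2.55 − 1.4)² = 1.95×1.15² = 2.59 mA.
V_DS = V_DD − I_D·R_D = 9.1 − 2.59×1.5 = 5.21 V.
Saturation requires V_DS ≥ V_GS − V_t = 1.15 V; 5.21 ≥ 1.15 ✓.

I_D ≈ 2.6 mA, V_DS ≈ 5.2 V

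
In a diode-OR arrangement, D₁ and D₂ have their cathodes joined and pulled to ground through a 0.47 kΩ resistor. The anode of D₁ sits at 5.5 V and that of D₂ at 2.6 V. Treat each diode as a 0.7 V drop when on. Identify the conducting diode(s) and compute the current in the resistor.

Assume both conduct. Then node N would need to be at both 5.5−0.7 = 4.8 V and 2.6−0.7 = 1.9 V, which is impossible.
Assume only D₁ conducts: V_N = 5.5 − 0.7 = 4.8 V, so I_R = 4.8/0.47 = 10.2 mA.
Check D₂: its anode-to-cathode voltage is 2.6 − 4.8 = -2.2 V < 0.7 V, so it is off. The assumption is consistent.

Only D₁ conducts; I_R ≈ 10 mA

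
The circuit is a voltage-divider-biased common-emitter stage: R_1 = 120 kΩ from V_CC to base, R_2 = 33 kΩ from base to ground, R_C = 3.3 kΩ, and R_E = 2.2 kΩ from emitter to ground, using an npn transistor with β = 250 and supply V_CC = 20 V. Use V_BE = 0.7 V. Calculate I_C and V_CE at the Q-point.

I_C ≈ 1.6 mA, V_CE ≈ 11 V

Thevenize the base divider: V_Th = V_CC·R_2/(R_1+R_2) = 20×33/153 = 4.31 V, R_Th = R_1‖R_2 = 25.9 kΩ.
Base-emitter loop: V_Th = I_B·R_Th + V_BE + (β+1)I_B·R_E, so I_B = (4.31 − 0.7) / (25.9 + 251×2.2) = 0.00625 mA.
I_C = β·I_B = 250×0.00625 = 1.56 mA, and I_E = (β+1)I_B = 1.57 mA.
V_CE = V_CC − I_C·R_C − I_E·R_E = 20 − 1.56×3.3 − 1.57×2.2 = 11.4 V.
V_CE = 11.4 V > 0.2 V confirms active-region operation.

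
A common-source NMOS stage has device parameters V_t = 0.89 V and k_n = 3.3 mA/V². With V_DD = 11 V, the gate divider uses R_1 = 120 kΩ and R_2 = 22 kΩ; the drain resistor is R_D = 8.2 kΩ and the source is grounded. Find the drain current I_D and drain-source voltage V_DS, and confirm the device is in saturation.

I_D ≈ 1.1 mA, V_DS ≈ 2 V

V_G = V_DD·R_2/(R_1+R_2) = 11×22/142 = 1.7 V. With the source grounded, V_GS = V_G = 1.7 V.
Assume saturation: I_D = (k_n/2)(V_GS − V_t)² = (3.3/2)×(1.7 − 0.89)² = 1.65×0.814² = 1.09 mA.
V_DS = V_DD − I_D·R_D = 11 − 1.09×8.2 = 2.03 V.
Saturation requires V_DS ≥ V_GS − V_t = 0.814 V; 2.03 ≥ 0.814 ✓.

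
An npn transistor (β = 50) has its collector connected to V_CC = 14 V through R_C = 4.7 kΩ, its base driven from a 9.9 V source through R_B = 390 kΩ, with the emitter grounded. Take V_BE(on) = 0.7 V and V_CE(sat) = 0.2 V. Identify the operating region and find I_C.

active; I_C ≈ 1.2 mA

Assume active. Base-emitter loop: I_B = (V_BB − V_BE)/R_B = (9.9 − 0.7)/390 = 0.0236 mA.
I_C = β·I_B = 50×0.0236 = 1.18 mA.
V_CE = V_CC − I_C·R_C = 14 − 1.18×4.7 = 8.46 V > V_CE(sat), so the active-region assumption holds.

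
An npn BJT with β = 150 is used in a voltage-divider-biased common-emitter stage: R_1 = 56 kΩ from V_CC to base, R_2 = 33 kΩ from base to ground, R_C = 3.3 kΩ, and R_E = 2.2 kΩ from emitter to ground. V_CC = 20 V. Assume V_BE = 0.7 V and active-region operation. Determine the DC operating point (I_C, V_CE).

I_C ≈ 2.9 mA, V_CE ≈ 4.3 V

Thevenize the base divider: V_Th = V_CC·R_2/(R_1+R_2) = 20×33/89 = 7.42 V, R_Th = R_1‖R_2 = 20.8 kΩ.
Base-emitter loop: V_Th = I_B·R_Th + V_BE + (β+1)I_B·R_E, so I_B = (7.42 − 0.7) / (20.8 + 151×2.2) = 0.019 mA.
I_C = β·I_B = 150×0.019 = 2.85 mA, and I_E = (β+1)I_B = 2.87 mA.
V_CE = V_CC − I_C·R_C − I_E·R_E = 20 − 2.85×3.3 − 2.87×2.2 = 4.26 V.
V_CE = 4.26 V > 0.2 V confirms active-region operation.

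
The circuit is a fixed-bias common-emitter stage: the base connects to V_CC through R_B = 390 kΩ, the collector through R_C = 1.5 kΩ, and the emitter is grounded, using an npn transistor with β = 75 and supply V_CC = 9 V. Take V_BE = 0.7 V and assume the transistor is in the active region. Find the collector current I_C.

Base loop: V_CC = I_B·R_B + V_BE, so I_B = (9 − 0.7)/390 kΩ = 0.0213 mA.
In the active region I_C = β·I_B = 75 × 0.0213 = 1.6 mA.
Collector loop: V_CE = V_CC − I_C·R_C = 9 − 1.6×1.5 = 6.61 V.
Since V_CE = 6.61 V > V_CE(sat) ≈ 0.2 V, the transistor is in the active region as assumed.

I_C ≈ 1.6 mA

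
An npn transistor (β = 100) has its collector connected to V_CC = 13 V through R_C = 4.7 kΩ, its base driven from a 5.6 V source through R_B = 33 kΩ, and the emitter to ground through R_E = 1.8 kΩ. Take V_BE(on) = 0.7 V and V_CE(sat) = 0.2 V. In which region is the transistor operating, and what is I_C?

saturation; I_C ≈ 2 mA

Assume active: I_B = (5.6 − 0.7)/(33 + 101×1.8) = 0.0228 mA, I_C = β·I_B = 2.28 mA.
Then V_CE = 13 − 2.28×4.7 − 2.3×1.8 = -1.87 V < 0.2 V — the active assumption fails.
Re-solve with V_CE = 0.2 V. KCL at the emitter: V_E/R_E = (V_BB−0.7−V_E)/R_B + (V_CC−0.2−V_E)/R_C, giving V_E = 3.6 V.
I_C = (V_CC − 0.2 − V_E)/R_C = (12.8 − 3.6)/4.7 = 1.96 mA.
Check: I_B = (4.9 − 3.6)/33 = 0.0395 mA, and β·I_B = 3.95 mA > I_C, confirming saturation.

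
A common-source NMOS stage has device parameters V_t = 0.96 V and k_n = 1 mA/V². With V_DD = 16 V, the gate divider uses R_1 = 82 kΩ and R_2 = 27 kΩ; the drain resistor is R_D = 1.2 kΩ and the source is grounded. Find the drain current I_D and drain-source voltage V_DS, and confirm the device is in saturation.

V_G = V_DD·R_2/(R_1+R_2) = 16×27/109 = 3.96 V. With the source grounded, V_GS = V_G = 3.96 V.
Assume saturation: I_D = (k_n/2)(V_GS − V_t)² = (1/2)×(3.96 − 0.96)² = 0.5×3² = 4.51 mA.
V_DS = V_DD − I_D·R_D = 16 − 4.51×1.2 = 10.6 V.
Saturation requires V_DS ≥ V_GS − V_t = 3 V; 10.6 ≥ 3 ✓.

I_D ≈ 4.5 mA, V_DS ≈ 11 V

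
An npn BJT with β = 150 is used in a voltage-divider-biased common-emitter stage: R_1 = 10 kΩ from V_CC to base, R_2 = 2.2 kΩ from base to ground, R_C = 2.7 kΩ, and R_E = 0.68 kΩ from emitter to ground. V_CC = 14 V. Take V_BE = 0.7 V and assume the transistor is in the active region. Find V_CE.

Thevenize the base divider: V_Th = V_CC·R_2/(R_1+R_2) = 14×2.2/12.2 = 2.52 V, R_Th = R_1‖R_2 = 1.8 kΩ.
Base-emitter loop: V_Th = I_B·R_Th + V_BE + (β+1)I_B·R_E, so I_B = (2.52 − 0.7) / (1.8 + 151×0.68) = 0.0175 mA.
I_C = β·I_B = 150×0.0175 = 2.62 mA, and I_E = (β+1)I_B = 2.64 mA.
V_CE = V_CC − I_C·R_C − I_E·R_E = 14 − 2.62×2.7 − 2.64×0.68 = 5.13 V.
V_CE = 5.13 V > 0.2 V confirms active-region operation.

V_CE ≈ 5.1 V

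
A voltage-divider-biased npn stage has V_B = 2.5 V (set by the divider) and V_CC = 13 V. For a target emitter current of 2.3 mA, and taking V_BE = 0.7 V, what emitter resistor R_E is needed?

R_E ≈ 0.78 kΩ

V_E = V_B − V_BE = 2.5 − 0.7 = 1.8 V.
R_E = V_E / I_E = 1.8 / 2.3 = 0.783 kΩ.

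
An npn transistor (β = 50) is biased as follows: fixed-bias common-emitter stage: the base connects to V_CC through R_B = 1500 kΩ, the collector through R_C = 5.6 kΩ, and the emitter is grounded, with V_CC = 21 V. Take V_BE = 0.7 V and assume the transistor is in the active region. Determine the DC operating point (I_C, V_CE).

Base loop: V_CC = I_B·R_B + V_BE, so I_B = (21 − 0.7)/1500 kΩ = 0.0135 mA.
In the active region I_C = β·I_B = 50 × 0.0135 = 0.677 mA.
Collector loop: V_CE = V_CC − I_C·R_C = 21 − 0.677×5.6 = 17.2 V.
Since V_CE = 17.2 V > V_CE(sat) ≈ 0.2 V, the transistor is in the active region as assumed.

I_C ≈ 0.68 mA, V_CE ≈ 17 V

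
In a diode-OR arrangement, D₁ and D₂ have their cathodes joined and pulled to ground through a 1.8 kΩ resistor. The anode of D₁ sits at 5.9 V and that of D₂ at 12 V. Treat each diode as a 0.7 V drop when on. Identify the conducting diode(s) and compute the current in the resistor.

Assume both conduct. Then node N would need to be at both 5.9−0.7 = 5.2 V and 12−0.7 = 11.3 V, which is impossible.
Assume only D₂ conducts: V_N = 12 − 0.7 = 11.3 V, so I_R = 11.3/1.8 = 6.28 mA.
Check D₁: its anode-to-cathode voltage is 5.9 − 11.3 = -5.4 V < 0.7 V, so it is off. The assumption is consistent.

Only D₂ conducts; I_R ≈ 6.3 mA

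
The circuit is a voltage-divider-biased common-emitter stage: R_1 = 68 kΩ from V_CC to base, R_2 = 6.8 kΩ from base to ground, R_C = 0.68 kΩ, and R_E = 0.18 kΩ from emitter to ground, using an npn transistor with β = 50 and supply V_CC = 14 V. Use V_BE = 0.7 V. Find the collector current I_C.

I_C ≈ 1.9 mA

Thevenize the base divider: V_Th = V_CC·R_2/(R_1+R_2) = 14×6.8/74.8 = 1.27 V, R_Th = R_1‖R_2 = 6.18 kΩ.
Base-emitter loop: V_Th = I_B·R_Th + V_BE + (β+1)I_B·R_E, so I_B = (1.27 − 0.7) / (6.18 + 51×0.18) = 0.0373 mA.
I_C = β·I_B = 50×0.0373 = 1.86 mA, and I_E = (β+1)I_B = 1.9 mA.
V_CE = V_CC − I_C·R_C − I_E·R_E = 14 − 1.86×0.68 − 1.9×0.18 = 12.4 V.
V_CE = 12.4 V > 0.2 V confirms active-region operation.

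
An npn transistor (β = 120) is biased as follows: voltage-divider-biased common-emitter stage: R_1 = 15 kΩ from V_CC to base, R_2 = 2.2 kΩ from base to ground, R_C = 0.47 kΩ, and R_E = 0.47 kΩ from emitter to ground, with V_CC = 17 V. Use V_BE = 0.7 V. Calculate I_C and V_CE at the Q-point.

Thevenize the base divider: V_Th = V_CC·R_2/(R_1+R_2) = 17×2.2/17.2 = 2.17 V, R_Th = R_1‖R_2 = 1.92 kΩ.
Base-emitter loop: V_Th = I_B·R_Th + V_BE + (β+1)I_B·R_E, so I_B = (2.17 − 0.7) / (1.92 + 121×0.47) = 0.0251 mA.
I_C = β·I_B = 120×0.0251 = 3.01 mA, and I_E = (β+1)I_B = 3.03 mA.
V_CE = V_CC − I_C·R_C − I_E·R_E = 17 − 3.01×0.47 − 3.03×0.47 = 14.2 V.
V_CE = 14.2 V > 0.2 V confirms active-region operation.

I_C ≈ 3 mA, V_CE ≈ 14 V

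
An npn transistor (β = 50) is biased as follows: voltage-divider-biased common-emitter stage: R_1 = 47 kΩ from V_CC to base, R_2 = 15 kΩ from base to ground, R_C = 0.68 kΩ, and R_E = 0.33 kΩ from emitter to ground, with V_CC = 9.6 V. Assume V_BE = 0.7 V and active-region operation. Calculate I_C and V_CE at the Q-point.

Thevenize the base divider: V_Th = V_CC·R_2/(R_1+R_2) = 9.6×15/62 = 2.32 V, R_Th = R_1‖R_2 = 11.4 kΩ.
Base-emitter loop: V_Th = I_B·R_Th + V_BE + (β+1)I_B·R_E, so I_B = (2.32 − 0.7) / (11.4 + 51×0.33) = 0.0575 mA.
I_C = β·I_B = 50×0.0575 = 2.88 mA, and I_E = (β+1)I_B = 2.93 mA.
V_CE = V_CC − I_C·R_C − I_E·R_E = 9.6 − 2.88×0.68 − 2.93×0.33 = 6.68 V.
V_CE = 6.68 V > 0.2 V confirms active-region operation.

I_C ≈ 2.9 mA, V_CE ≈ 6.7 V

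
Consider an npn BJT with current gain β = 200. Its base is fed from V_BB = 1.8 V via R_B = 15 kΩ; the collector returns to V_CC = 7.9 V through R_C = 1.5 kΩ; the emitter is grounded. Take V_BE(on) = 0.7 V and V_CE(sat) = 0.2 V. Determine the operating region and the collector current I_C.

saturation; I_C ≈ 5.1 mA

Assume active: I_B = (1.8 − 0.7)/15 = 0.0733 mA, giving I_C = β·I_B = 14.7 mA.
But then V_CE = 7.9 − 14.7×1.5 = -14.1 V < V_CE(sat) = 0.2 V — impossible in the active region.
So the transistor is saturated. With V_CE = 0.2 V, I_C = (V_CC − 0.2)/R_C = 7.7/1.5 = 5.13 mA.
Check: β·I_B = 14.7 mA > I_C = 5.13 mA, confirming saturation.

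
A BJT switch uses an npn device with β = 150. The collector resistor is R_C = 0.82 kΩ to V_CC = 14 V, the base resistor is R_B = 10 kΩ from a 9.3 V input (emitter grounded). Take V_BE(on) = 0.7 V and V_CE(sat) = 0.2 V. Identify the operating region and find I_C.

Assume active: I_B = (9.3 − 0.7)/10 = 0.86 mA, giving I_C = β·I_B = 129 mA.
But then V_CE = 14 − 129×0.82 = -91.8 V < V_CE(sat) = 0.2 V — impossible in the active region.
So the transistor is saturated. With V_CE = 0.2 V, I_C = (V_CC − 0.2)/R_C = 13.8/0.82 = 16.8 mA.
Check: β·I_B = 129 mA > I_C = 16.8 mA, confirming saturation.

saturation; I_C ≈ 17 mA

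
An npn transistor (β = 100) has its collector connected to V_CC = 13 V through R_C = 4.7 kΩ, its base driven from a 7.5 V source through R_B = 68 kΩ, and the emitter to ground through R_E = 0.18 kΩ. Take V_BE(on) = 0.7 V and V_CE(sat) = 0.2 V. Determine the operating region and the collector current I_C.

Assume active: I_B = (7.5 − 0.7)/(68 + 101×0.18) = 0.0789 mA, I_C = β·I_B = 7.89 mA.
Then V_CE = 13 − 7.89×4.7 − 7.97×0.18 = -25.5 V < 0.2 V — the active assumption fails.
Re-solve with V_CE = 0.2 V. KCL at the emitter: V_E/R_E = (V_BB−0.7−V_E)/R_B + (V_CC−0.2−V_E)/R_C, giving V_E = 0.488 V.
I_C = (V_CC − 0.2 − V_E)/R_C = (12.8 − 0.488)/4.7 = 2.62 mA.
Check: I_B = (6.8 − 0.488)/68 = 0.0928 mA, and β·I_B = 9.28 mA > I_C, confirming saturation.

saturation; I_C ≈ 2.6 mA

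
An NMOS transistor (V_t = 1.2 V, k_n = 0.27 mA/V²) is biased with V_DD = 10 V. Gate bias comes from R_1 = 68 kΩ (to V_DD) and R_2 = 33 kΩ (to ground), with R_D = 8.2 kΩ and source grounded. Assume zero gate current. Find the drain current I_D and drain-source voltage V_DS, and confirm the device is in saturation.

V_G = V_DD·R_2/(R_1+R_2) = 10×33/101 = 3.27 V. With the source grounded, V_GS = V_G = 3.27 V.
Assume saturation: I_D = (k_n/2)(V_GS − V_t)² = (0.27/2)×(3.27 − 1.2)² = 0.135×2.07² = 0.577 mA.
V_DS = V_DD − I_D·R_D = 10 − 0.577×8.2 = 5.27 V.
Saturation requires V_DS ≥ V_GS − V_t = 2.07 V; 5.27 ≥ 2.07 ✓.

I_D ≈ 0.58 mA, V_DS ≈ 5.3 V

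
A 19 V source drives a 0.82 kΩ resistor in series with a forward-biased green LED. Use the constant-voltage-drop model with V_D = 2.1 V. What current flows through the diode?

I ≈ 21 mA

KVL around the loop: 19 = V_D + I·R = 2.1 + I × 0.82 kΩ.
So I = (19 − 2.1) / 0.82 kΩ = 16.9 / 0.82 = 20.6 mA.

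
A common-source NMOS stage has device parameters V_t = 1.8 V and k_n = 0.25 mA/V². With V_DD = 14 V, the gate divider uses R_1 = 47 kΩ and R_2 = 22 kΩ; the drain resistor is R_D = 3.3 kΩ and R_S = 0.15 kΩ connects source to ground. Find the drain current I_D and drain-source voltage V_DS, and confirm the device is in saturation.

V_G = V_DD·R_2/(R_1+R_2) = 14×22/69 = 4.46 V.
Assume saturation: I_D = (k_n/2)(V_GS − V_t)² with V_GS = V_G − I_D·R_S = 4.46 − 0.15·I_D.
Substituting gives 0.00281·I_D² − 1.1·I_D + 0.887 = 0, with roots I_D = 0.808 or 390 mA.
The root I_D = 390 mA gives V_GS = -54.1 V ≤ V_t, so take I_D = 0.808 mA.
Then V_GS = 4.34 V and V_DS = V_DD − I_D(R_D+R_S) = 14 − 0.808×3.45 = 11.2 V.
Saturation requires V_DS ≥ V_GS − V_t = 2.54 V; 11.2 ≥ 2.54 ✓.

I_D ≈ 0.81 mA, V_DS ≈ 11 V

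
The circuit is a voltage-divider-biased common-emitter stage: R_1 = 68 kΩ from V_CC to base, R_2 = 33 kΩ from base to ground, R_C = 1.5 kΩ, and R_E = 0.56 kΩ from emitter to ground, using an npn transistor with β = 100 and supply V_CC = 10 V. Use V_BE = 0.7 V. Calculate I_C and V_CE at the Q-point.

I_C ≈ 3.3 mA, V_CE ≈ 3.3 V

Thevenize the base divider: V_Th = V_CC·R_2/(R_1+R_2) = 10×33/101 = 3.27 V, R_Th = R_1‖R_2 = 22.2 kΩ.
Base-emitter loop: V_Th = I_B·R_Th + V_BE + (β+1)I_B·R_E, so I_B = (3.27 − 0.7) / (22.2 + 101×0.56) = 0.0326 mA.
I_C = β·I_B = 100×0.0326 = 3.26 mA, and I_E = (β+1)I_B = 3.29 mA.
V_CE = V_CC − I_C·R_C − I_E·R_E = 10 − 3.26×1.5 − 3.29×0.56 = 3.27 V.
V_CE = 3.27 V > 0.2 V confirms active-region operation.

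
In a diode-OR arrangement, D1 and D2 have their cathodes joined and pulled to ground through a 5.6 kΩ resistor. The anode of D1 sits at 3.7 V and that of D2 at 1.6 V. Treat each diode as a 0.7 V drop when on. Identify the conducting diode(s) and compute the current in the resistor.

Only D1 conducts; I_R ≈ 0.54 mA

Assume both conduct. Then node N would need to be at both 3.7−0.7 = 3 V and 1.6−0.7 = 0.9 V, which is impossible.
Assume only D1 conducts: V_N = 3.7 − 0.7 = 3 V, so I_R = 3/5.6 = 0.536 mA.
Check D2: its anode-to-cathode voltage is 1.6 − 3 = -1.4 V < 0.7 V, so it is off. The assumption is consistent.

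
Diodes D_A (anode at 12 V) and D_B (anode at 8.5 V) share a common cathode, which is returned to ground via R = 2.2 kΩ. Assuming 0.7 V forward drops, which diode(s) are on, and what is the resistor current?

Assume both conduct. Then node N would need to be at both 12−0.7 = 11.3 V and 8.5−0.7 = 7.8 V, which is impossible.
Assume only D_A conducts: V_N = 12 − 0.7 = 11.3 V, so I_R = 11.3/2.2 = 5.14 mA.
Check D_B: its anode-to-cathode voltage is 8.5 − 11.3 = -2.8 V < 0.7 V, so it is off. The assumption is consistent.

Only D_A conducts; I_R ≈ 5.1 mA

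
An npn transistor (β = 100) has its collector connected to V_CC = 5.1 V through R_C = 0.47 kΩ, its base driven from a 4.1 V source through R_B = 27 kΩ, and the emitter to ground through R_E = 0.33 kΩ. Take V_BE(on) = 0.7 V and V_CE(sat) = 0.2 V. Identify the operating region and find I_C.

Assume active. Base-emitter loop: I_B = (V_BB − V_BE)/(R_B + (β+1)R_E) = (4.1 − 0.7)/(27 + 101×0.33) = 0.0564 mA.
I_C = β·I_B = 100×0.0564 = 5.64 mA.
V_CE = V_CC − I_C·R_C − I_E·R_E = 5.1 − 5.64×0.47 − 5.69×0.33 = 0.573 V > V_CE(sat), so the active-region assumption holds.

active; I_C ≈ 5.6 mA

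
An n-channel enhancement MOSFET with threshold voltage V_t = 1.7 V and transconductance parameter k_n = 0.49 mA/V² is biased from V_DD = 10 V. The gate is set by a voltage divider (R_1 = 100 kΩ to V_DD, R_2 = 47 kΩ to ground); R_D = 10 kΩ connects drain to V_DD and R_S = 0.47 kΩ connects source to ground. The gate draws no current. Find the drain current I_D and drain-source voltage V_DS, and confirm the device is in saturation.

I_D ≈ 0.42 mA, V_DS ≈ 5.7 V

V_G = V_DD·R_2/(R_1+R_2) = 10×47/147 = 3.2 V.
Assume saturation: I_D = (k_n/2)(V_GS − V_t)² with V_GS = V_G − I_D·R_S = 3.2 − 0.47·I_D.
Substituting gives 0.0541·I_D² − 1.34·I_D + 0.549 = 0, with roots I_D = 0.415 or 24.4 mA.
The root I_D = 24.4 mA gives V_GS = -8.29 V ≤ V_t, so take I_D = 0.415 mA.
Then V_GS = 3 V and V_DS = V_DD − I_D(R_D+R_S) = 10 − 0.415×10.5 = 5.65 V.
Saturation requires V_DS ≥ V_GS − V_t = 1.3 V; 5.65 ≥ 1.3 ✓.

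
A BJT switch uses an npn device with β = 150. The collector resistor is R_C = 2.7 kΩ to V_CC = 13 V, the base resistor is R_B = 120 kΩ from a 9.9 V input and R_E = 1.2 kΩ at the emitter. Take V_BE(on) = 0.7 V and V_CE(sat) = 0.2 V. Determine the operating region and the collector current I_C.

Assume active: I_B = (9.9 − 0.7)/(120 + 151×1.2) = 0.0305 mA, I_C = β·I_B = 4.58 mA.
Then V_CE = 13 − 4.58×2.7 − 4.61×1.2 = -4.91 V < 0.2 V — the active assumption fails.
Re-solve with V_CE = 0.2 V. KCL at the emitter: V_E/R_E = (V_BB−0.7−V_E)/R_B + (V_CC−0.2−V_E)/R_C, giving V_E = 3.97 V.
I_C = (V_CC − 0.2 − V_E)/R_C = (12.8 − 3.97)/2.7 = 3.27 mA.
Check: I_B = (9.2 − 3.97)/120 = 0.0435 mA, and β·I_B = 6.53 mA > I_C, confirming saturation.

saturation; I_C ≈ 3.3 mA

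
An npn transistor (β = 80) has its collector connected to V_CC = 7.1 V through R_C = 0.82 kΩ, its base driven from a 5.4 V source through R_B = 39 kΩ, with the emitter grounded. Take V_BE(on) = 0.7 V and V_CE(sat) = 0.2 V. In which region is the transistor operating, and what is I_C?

saturation; I_C ≈ 8.4 mA

Assume active: I_B = (5.4 − 0.7)/39 = 0.121 mA, giving I_C = β·I_B = 9.64 mA.
But then V_CE = 7.1 − 9.64×0.82 = -0.806 V < V_CE(sat) = 0.2 V — impossible in the active region.
So the transistor is saturated. With V_CE = 0.2 V, I_C = (V_CC − 0.2)/R_C = 6.9/0.82 = 8.41 mA.
Check: β·I_B = 9.64 mA > I_C = 8.41 mA, confirming saturation.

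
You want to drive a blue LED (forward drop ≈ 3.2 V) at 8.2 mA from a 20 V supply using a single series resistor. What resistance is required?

The resistor drops V_S − V_D = 20 − 3.2 = 16.8 V at 8.2 mA.
R = 16.8 V / 8.2 mA = 2.05 kΩ.

R ≈ 2 kΩ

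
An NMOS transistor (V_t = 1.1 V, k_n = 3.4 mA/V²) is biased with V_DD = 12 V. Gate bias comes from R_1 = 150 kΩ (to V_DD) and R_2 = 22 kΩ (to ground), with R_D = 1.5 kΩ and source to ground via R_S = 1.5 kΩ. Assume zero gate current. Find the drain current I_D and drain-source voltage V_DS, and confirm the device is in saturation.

V_G = V_DD·R_2/(R_1+R_2) = 12×22/172 = 1.53 V.
Assume saturation: I_D = (k_n/2)(V_GS − V_t)² with V_GS = V_G − I_D·R_S = 1.53 − 1.5·I_D.
Substituting gives 3.82·I_D² − 3.22·I_D + 0.322 = 0, with roots I_D = 0.116 or 0.725 mA.
The root I_D = 0.725 mA gives V_GS = 0.447 V ≤ V_t, so take I_D = 0.116 mA.
Then V_GS = 1.36 V and V_DS = V_DD − I_D(R_D+R_S) = 12 − 0.116×3 = 11.7 V.
Saturation requires V_DS ≥ V_GS − V_t = 0.261 V; 11.7 ≥ 0.261 ✓.

I_D ≈ 0.12 mA, V_DS ≈ 12 V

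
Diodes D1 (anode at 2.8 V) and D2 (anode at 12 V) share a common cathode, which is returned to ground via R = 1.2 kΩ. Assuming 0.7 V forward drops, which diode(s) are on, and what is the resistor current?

Assume both conduct. Then node N would need to be at both 2.8−0.7 = 2.1 V and 12−0.7 = 11.3 V, which is impossible.
Assume only D2 conducts: V_N = 12 − 0.7 = 11.3 V, so I_R = 11.3/1.2 = 9.42 mA.
Check D1: its anode-to-cathode voltage is 2.8 − 11.3 = -8.5 V < 0.7 V, so it is off. The assumption is consistent.

Only D2 conducts; I_R ≈ 9.4 mA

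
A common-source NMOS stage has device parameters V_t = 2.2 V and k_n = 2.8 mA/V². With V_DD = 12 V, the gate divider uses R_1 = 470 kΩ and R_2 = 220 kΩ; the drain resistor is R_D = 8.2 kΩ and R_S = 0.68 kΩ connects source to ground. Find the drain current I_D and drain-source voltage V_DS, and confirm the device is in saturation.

V_G = V_DD·R_2/(R_1+R_2) = 12×220/690 = 3.83 V.
Assume saturation: I_D = (k_n/2)(V_GS − V_t)² with V_GS = V_G − I_D·R_S = 3.83 − 0.68·I_D.
Substituting gives 0.647·I_D² − 4.1·I_D + 3.7 = 0, with roots I_D = 1.09 or 5.24 mA.
The root I_D = 5.24 mA gives V_GS = 0.266 V ≤ V_t, so take I_D = 1.09 mA.
Then V_GS = 3.08 V and V_DS = V_DD − I_D(R_D+R_S) = 12 − 1.09×8.88 = 2.3 V.
Saturation requires V_DS ≥ V_GS − V_t = 0.883 V; 2.3 ≥ 0.883 ✓.

I_D ≈ 1.1 mA, V_DS ≈ 2.3 V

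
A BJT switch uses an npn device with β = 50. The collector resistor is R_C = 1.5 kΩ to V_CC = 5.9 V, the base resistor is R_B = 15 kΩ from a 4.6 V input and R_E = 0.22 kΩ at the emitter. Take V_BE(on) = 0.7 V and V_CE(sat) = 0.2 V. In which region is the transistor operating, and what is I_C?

saturation; I_C ≈ 3.3 mA

Assume active: I_B = (4.6 − 0.7)/(15 + 51×0.22) = 0.149 mA, I_C = β·I_B = 7.44 mA.
Then V_CE = 5.9 − 7.44×1.5 − 7.59×0.22 = -6.92 V < 0.2 V — the active assumption fails.
Re-solve with V_CE = 0.2 V. KCL at the emitter: V_E/R_E = (V_BB−0.7−V_E)/R_B + (V_CC−0.2−V_E)/R_C, giving V_E = 0.769 V.
I_C = (V_CC − 0.2 − V_E)/R_C = (5.7 − 0.769)/1.5 = 3.29 mA.
Check: I_B = (3.9 − 0.769)/15 = 0.209 mA, and β·I_B = 10.4 mA > I_C, confirming saturation.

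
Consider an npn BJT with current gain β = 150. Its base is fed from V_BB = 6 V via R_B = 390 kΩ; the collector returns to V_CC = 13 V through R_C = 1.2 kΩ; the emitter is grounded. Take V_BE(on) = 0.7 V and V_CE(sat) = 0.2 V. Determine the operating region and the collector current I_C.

active; I_C ≈ 2 mA

Assume active. Base-emitter loop: I_B = (V_BB − V_BE)/R_B = (6 − 0.7)/390 = 0.0136 mA.
I_C = β·I_B = 150×0.0136 = 2.04 mA.
V_CE = V_CC − I_C·R_C = 13 − 2.04×1.2 = 10.6 V > V_CE(sat), so the active-region assumption holds.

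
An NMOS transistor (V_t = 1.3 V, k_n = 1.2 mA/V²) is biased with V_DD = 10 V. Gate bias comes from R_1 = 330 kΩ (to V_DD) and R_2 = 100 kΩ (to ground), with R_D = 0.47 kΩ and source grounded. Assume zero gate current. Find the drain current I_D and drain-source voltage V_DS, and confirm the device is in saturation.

V_G = V_DD·R_2/(R_1+R_2) = 10×100/430 = 2.33 V. With the source grounded, V_GS = V_G = 2.33 V.
Assume saturation: I_D = (k_n/2)(V_GS − V_t)² = (1.2/2)×(2.33 − 1.3)² = 0.6×1.03² = 0.631 mA.
V_DS = V_DD − I_D·R_D = 10 − 0.631×0.47 = 9.7 V.
Saturation requires V_DS ≥ V_GS − V_t = 1.03 V; 9.7 ≥ 1.03 ✓.

I_D ≈ 0.63 mA, V_DS ≈ 9.7 V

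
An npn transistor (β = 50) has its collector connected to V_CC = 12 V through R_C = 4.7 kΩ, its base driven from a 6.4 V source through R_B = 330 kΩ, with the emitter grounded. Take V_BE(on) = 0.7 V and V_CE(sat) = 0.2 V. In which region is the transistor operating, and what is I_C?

active; I_C ≈ 0.86 mA

Assume active. Base-emitter loop: I_B = (V_BB − V_BE)/R_B = (6.4 − 0.7)/330 = 0.0173 mA.
I_C = β·I_B = 50×0.0173 = 0.864 mA.
V_CE = V_CC − I_C·R_C = 12 − 0.864×4.7 = 7.94 V > V_CE(sat), so the active-region assumption holds.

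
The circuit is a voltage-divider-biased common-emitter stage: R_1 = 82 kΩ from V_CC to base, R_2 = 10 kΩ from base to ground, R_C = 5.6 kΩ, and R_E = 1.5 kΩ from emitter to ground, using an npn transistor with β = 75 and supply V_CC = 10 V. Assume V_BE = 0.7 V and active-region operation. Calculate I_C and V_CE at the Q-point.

I_C ≈ 0.24 mA, V_CE ≈ 8.3 V

Thevenize the base divider: V_Th = V_CC·R_2/(R_1+R_2) = 10×10/92 = 1.09 V, R_Th = R_1‖R_2 = 8.91 kΩ.
Base-emitter loop: V_Th = I_B·R_Th + V_BE + (β+1)I_B·R_E, so I_B = (1.09 − 0.7) / (8.91 + 76×1.5) = 0.00315 mA.
I_C = β·I_B = 75×0.00315 = 0.236 mA, and I_E = (β+1)I_B = 0.239 mA.
V_CE = V_CC − I_C·R_C − I_E·R_E = 10 − 0.236×5.6 − 0.239×1.5 = 8.32 V.
V_CE = 8.32 V > 0.2 V confirms active-region operation.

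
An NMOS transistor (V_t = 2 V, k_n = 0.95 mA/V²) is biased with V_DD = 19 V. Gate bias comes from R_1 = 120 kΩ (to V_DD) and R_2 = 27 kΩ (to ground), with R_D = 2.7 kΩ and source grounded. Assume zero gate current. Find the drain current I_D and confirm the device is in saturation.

V_G = V_DD·R_2/(R_1+R_2) = 19×27/147 = 3.49 V. With the source grounded, V_GS = V_G = 3.49 V.
Assume saturation: I_D = (k_n/2)(V_GS − V_t)² = (0.95/2)×(3.49 − 2)² = 0.475×1.49² = 1.05 mA.
V_DS = V_DD − I_D·R_D = 19 − 1.05×2.7 = 16.2 V.
Saturation requires V_DS ≥ V_GS − V_t = 1.49 V; 16.2 ≥ 1.49 ✓.

I_D ≈ 1.1 mA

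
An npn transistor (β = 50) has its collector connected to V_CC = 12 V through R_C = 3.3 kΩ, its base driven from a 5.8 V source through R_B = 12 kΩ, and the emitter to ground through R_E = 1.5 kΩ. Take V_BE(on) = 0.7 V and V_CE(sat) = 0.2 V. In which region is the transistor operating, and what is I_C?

Assume active: I_B = (5.8 − 0.7)/(12 + 51×1.5) = 0.0576 mA, I_C = β·I_B = 2.88 mA.
Then V_CE = 12 − 2.88×3.3 − 2.94×1.5 = -1.92 V < 0.2 V — the active assumption fails.
Re-solve with V_CE = 0.2 V. KCL at the emitter: V_E/R_E = (V_BB−0.7−V_E)/R_B + (V_CC−0.2−V_E)/R_C, giving V_E = 3.8 V.
I_C = (V_CC − 0.2 − V_E)/R_C = (11.8 − 3.8)/3.3 = 2.42 mA.
Check: I_B = (5.1 − 3.8)/12 = 0.108 mA, and β·I_B = 5.42 mA > I_C, confirming saturation.

saturation; I_C ≈ 2.4 mA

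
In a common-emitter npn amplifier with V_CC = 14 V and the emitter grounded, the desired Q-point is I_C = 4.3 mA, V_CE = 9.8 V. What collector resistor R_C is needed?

R_C ≈ 0.98 kΩ

Collector loop: V_CC = I_C·R_C + V_CE.
R_C = (V_CC − V_CE)/I_C = (14 − 9.8)/4.3 = 0.977 kΩ.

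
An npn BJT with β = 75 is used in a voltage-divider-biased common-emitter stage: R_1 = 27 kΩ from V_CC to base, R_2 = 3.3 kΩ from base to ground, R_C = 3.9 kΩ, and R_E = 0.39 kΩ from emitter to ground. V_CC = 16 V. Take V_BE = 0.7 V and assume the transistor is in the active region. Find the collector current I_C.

Thevenize the base divider: V_Th = V_CC·R_2/(R_1+R_2) = 16×3.3/30.3 = 1.74 V, R_Th = R_1‖R_2 = 2.94 kΩ.
Base-emitter loop: V_Th = I_B·R_Th + V_BE + (β+1)I_B·R_E, so I_B = (1.74 − 0.7) / (2.94 + 76×0.39) = 0.032 mA.
I_C = β·I_B = 75×0.032 = 2.4 mA, and I_E = (β+1)I_B = 2.43 mA.
V_CE = V_CC − I_C·R_C − I_E·R_E = 16 − 2.4×3.9 − 2.43×0.39 = 5.69 V.
V_CE = 5.69 V > 0.2 V confirms active-region operation.

I_C ≈ 2.4 mA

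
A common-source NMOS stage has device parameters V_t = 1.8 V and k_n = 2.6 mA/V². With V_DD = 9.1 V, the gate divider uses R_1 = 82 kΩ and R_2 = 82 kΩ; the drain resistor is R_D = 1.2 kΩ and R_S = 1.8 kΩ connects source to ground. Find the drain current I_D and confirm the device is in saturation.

V_G = V_DD·R_2/(R_1+R_2) = 9.1×82/164 = 4.55 V.
Assume saturation: I_D = (k_n/2)(V_GS − V_t)² with V_GS = V_G − I_D·R_S = 4.55 − 1.8·I_D.
Substituting gives 4.21·I_D² − 13.9·I_D + 9.83 = 0, with roots I_D = 1.03 or 2.26 mA.
The root I_D = 2.26 mA gives V_GS = 0.481 V ≤ V_t, so take I_D = 1.03 mA.
Then V_GS = 2.69 V and V_DS = V_DD − I_D(R_D+R_S) = 9.1 − 1.03×3 = 6 V.
Saturation requires V_DS ≥ V_GS − V_t = 0.891 V; 6 ≥ 0.891 ✓.

I_D ≈ 1 mA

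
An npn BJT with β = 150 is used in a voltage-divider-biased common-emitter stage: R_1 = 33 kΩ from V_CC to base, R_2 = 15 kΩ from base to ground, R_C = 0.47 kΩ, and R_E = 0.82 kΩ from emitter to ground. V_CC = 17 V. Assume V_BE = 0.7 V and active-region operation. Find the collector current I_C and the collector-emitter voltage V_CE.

I_C ≈ 5.2 mA, V_CE ≈ 10 V

Thevenize the base divider: V_Th = V_CC·R_2/(R_1+R_2) = 17×15/48 = 5.31 V, R_Th = R_1‖R_2 = 10.3 kΩ.
Base-emitter loop: V_Th = I_B·R_Th + V_BE + (β+1)I_B·R_E, so I_B = (5.31 − 0.7) / (10.3 + 151×0.82) = 0.0344 mA.
I_C = β·I_B = 150×0.0344 = 5.16 mA, and I_E = (β+1)I_B = 5.19 mA.
V_CE = V_CC − I_C·R_C − I_E·R_E = 17 − 5.16×0.47 − 5.19×0.82 = 10.3 V.
V_CE = 10.3 V > 0.2 V confirms active-region operation.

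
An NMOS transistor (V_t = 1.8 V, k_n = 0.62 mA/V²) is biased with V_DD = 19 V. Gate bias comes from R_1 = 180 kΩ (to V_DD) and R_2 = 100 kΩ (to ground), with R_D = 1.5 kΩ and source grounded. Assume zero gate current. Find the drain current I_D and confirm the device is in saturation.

V_G = V_DD·R_2/(R_1+R_2) = 19×100/280 = 6.79 V. With the source grounded, V_GS = V_G = 6.79 V.
Assume saturation: I_D = (k_n/2)(V_GS − V_t)² = (0.62/2)×(6.79 − 1.8)² = 0.31×4.99² = 7.71 mA.
V_DS = V_DD − I_D·R_D = 19 − 7.71×1.5 = 7.44 V.
Saturation requires V_DS ≥ V_GS − V_t = 4.99 V; 7.44 ≥ 4.99 ✓.

I_D ≈ 7.7 mA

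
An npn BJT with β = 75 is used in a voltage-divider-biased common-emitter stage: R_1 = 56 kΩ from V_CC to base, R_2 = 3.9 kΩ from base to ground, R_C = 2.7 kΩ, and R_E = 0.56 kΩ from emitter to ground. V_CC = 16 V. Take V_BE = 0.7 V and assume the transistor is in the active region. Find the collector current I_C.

Thevenize the base divider: V_Th = V_CC·R_2/(R_1+R_2) = 16×3.9/59.9 = 1.04 V, R_Th = R_1‖R_2 = 3.65 kΩ.
Base-emitter loop: V_Th = I_B·R_Th + V_BE + (β+1)I_B·R_E, so I_B = (1.04 − 0.7) / (3.65 + 76×0.56) = 0.0074 mA.
I_C = β·I_B = 75×0.0074 = 0.555 mA, and I_E = (β+1)I_B = 0.562 mA.
V_CE = V_CC − I_C·R_C − I_E·R_E = 16 − 0.555×2.7 − 0.562×0.56 = 14.2 V.
V_CE = 14.2 V > 0.2 V confirms active-region operation.

I_C ≈ 0.55 mA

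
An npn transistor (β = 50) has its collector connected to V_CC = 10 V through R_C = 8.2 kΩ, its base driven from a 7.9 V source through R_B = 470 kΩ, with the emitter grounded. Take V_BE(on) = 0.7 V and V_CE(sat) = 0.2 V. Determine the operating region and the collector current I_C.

Assume active. Base-emitter loop: I_B = (V_BB − V_BE)/R_B = (7.9 − 0.7)/470 = 0.0153 mA.
I_C = β·I_B = 50×0.0153 = 0.766 mA.
V_CE = V_CC − I_C·R_C = 10 − 0.766×8.2 = 3.72 V > V_CE(sat), so the active-region assumption holds.

active; I_C ≈ 0.77 mA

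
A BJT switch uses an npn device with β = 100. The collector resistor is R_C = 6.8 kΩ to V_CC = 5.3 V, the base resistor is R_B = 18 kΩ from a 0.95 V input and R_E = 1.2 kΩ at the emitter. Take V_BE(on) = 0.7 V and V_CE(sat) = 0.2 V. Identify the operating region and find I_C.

Assume active. Base-emitter loop: I_B = (V_BB − V_BE)/(R_B + (β+1)R_E) = (0.95 − 0.7)/(18 + 101×1.2) = 0.0018 mA.
I_C = β·I_B = 100×0.0018 = 0.18 mA.
V_CE = V_CC − I_C·R_C − I_E·R_E = 5.3 − 0.18×6.8 − 0.181×1.2 = 3.86 V > V_CE(sat), so the active-region assumption holds.

active; I_C ≈ 0.18 mA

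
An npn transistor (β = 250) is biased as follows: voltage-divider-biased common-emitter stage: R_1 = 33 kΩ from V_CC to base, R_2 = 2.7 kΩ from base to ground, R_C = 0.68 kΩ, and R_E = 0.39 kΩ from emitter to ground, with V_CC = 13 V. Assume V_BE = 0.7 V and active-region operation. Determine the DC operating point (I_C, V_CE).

I_C ≈ 0.71 mA, V_CE ≈ 12 V

Thevenize the base divider: V_Th = V_CC·R_2/(R_1+R_2) = 13×2.7/35.7 = 0.983 V, R_Th = R_1‖R_2 = 2.5 kΩ.
Base-emitter loop: V_Th = I_B·R_Th + V_BE + (β+1)I_B·R_E, so I_B = (0.983 − 0.7) / (2.5 + 251×0.39) = 0.00282 mA.
I_C = β·I_B = 250×0.00282 = 0.705 mA, and I_E = (β+1)I_B = 0.708 mA.
V_CE = V_CC − I_C·R_C − I_E·R_E = 13 − 0.705×0.68 − 0.708×0.39 = 12.2 V.
V_CE = 12.2 V > 0.2 V confirms active-region operation.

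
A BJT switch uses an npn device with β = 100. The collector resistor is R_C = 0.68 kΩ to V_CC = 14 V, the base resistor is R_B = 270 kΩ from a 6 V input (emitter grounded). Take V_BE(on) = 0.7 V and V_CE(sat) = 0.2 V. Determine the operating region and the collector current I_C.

active; I_C ≈ 2 mA

Assume active. Base-emitter loop: I_B = (V_BB − V_BE)/R_B = (6 − 0.7)/270 = 0.0196 mA.
I_C = β·I_B = 100×0.0196 = 1.96 mA.
V_CE = V_CC − I_C·R_C = 14 − 1.96×0.68 = 12.7 V > V_CE(sat), so the active-region assumption holds.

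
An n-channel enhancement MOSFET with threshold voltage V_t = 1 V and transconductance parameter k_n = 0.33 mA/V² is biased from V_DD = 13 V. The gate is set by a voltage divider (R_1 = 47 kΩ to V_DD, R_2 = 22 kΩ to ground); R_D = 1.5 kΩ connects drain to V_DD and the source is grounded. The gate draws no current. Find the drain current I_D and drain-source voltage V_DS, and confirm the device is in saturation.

V_G = V_DD·R_2/(R_1+R_2) = 13×22/69 = 4.14 V. With the source grounded, V_GS = V_G = 4.14 V.
Assume saturation: I_D = (k_n/2)(V_GS − V_t)² = (0.33/2)×(4.14 − 1)² = 0.165×3.14² = 1.63 mA.
V_DS = V_DD − I_D·R_D = 13 − 1.63×1.5 = 10.6 V.
Saturation requires V_DS ≥ V_GS − V_t = 3.14 V; 10.6 ≥ 3.14 ✓.

I_D ≈ 1.6 mA, V_DS ≈ 11 V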